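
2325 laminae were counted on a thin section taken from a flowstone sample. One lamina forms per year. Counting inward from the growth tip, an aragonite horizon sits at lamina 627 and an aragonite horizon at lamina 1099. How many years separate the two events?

The two markers are separated by 1099 − 627 = 472 laminae.
That is 472 years at one lamina per year.

472 years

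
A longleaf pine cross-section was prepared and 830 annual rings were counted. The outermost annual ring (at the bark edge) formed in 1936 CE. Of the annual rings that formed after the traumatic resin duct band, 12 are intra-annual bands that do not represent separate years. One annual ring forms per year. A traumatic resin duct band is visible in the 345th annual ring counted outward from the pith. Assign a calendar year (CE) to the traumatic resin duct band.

1463 CE

The traumatic resin duct band sits at annual ring 345 from the pith, so 830 − 345 = 485 annual rings formed after it.
Removing the 12 false annual rings leaves 485 − 12 = 473 true annual rings beyond the traumatic resin duct band.
1936 − 473 = 1463 CE.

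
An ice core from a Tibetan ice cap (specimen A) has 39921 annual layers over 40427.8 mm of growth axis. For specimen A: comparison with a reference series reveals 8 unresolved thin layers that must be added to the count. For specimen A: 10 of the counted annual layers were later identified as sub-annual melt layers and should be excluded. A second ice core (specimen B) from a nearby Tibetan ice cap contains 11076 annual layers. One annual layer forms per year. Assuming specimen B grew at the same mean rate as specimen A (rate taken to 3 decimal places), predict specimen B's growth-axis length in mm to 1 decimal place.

11220.0 mm

Specimen A: after corrections the count is 39921 − 10 + 8 = 39919 annual layers.
A: 40427.8 mm over 39919 years gives 40427.8 / 39919 ≈ 1.013 mm/year.
For B, 1.013 mm/year × 11076 years = 11220.0 mm.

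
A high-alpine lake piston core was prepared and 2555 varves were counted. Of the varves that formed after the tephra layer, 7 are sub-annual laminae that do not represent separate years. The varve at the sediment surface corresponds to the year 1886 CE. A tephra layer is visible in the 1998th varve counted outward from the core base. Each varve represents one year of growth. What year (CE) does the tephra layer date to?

The tephra layer sits at varve 1998 from the core base, so 2555 − 1998 = 557 varves formed after it.
Removing the 7 false varves leaves 557 − 7 = 550 true varves beyond the tephra layer.
Counting back 550 years from 1886 CE places the tephra layer in 1886 − 550 = 1336 CE.

1336 CE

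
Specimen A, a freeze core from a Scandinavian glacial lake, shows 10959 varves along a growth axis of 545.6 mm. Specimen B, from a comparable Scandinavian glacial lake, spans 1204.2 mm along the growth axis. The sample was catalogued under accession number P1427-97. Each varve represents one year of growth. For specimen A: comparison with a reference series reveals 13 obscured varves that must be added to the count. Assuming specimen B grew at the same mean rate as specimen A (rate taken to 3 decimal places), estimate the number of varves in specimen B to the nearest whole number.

24084 varves

Specimen A: after corrections the count is 10959 + 13 = 10972 varves.
A: 545.6 mm over 10972 years gives 545.6 / 10972 ≈ 0.050 mm per year.
For B, 1204.2 / 0.050 = 24084.00 years ≈ 24084 varves.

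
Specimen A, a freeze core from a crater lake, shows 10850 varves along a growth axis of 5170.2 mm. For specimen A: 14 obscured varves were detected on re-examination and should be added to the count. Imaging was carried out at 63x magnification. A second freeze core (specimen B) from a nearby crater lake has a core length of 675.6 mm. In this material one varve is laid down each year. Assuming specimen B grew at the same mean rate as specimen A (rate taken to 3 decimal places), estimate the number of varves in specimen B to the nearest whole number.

Specimen A: after corrections the count is 10850 + 14 = 10864 varves.
A: 5170.2 mm over 10864 years gives 5170.2 / 10864 ≈ 0.476 mm/year.
Specimen B: 675.6 mm / 0.476 mm per year = 1419.33 years ≈ 1419 varves.

1419 varves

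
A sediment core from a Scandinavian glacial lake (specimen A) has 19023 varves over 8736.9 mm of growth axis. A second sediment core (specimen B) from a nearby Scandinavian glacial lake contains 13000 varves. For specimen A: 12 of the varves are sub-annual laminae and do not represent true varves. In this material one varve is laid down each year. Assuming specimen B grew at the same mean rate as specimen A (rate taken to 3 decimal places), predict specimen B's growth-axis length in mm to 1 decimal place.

5980.0 mm

Specimen A: adjusted count: 19023 − 12 = 19011 varves.
A: 8736.9 mm over 19011 years gives 8736.9 / 19011 ≈ 0.460 mm per year.
Length of B = 0.460 × 13000 = 5980.0 mm.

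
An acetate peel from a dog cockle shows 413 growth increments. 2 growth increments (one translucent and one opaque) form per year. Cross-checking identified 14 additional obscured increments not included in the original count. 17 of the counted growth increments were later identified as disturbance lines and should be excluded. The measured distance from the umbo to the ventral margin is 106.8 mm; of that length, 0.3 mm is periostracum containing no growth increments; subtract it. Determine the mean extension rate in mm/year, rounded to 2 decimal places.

Adjusted count: 413 − 17 + 14 = 410 growth increments.
Dividing by 2 growth increments per year: 410 / 2 = 205 years.
Removing the 0.3 mm offcut leaves 106.8 − 0.3 = 106.5 mm.
Mean rate = 106.5 mm / 205 years ≈ 0.52 mm/year.

0.52 mm/year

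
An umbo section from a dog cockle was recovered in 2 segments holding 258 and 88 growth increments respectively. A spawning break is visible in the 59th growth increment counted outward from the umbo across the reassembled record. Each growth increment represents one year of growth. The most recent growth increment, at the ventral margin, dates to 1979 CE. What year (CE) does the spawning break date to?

1692 CE

Total growth increments = 258 + 88 = 346.
The spawning break sits at growth increment 59 from the umbo, so 346 − 59 = 287 growth increments formed after it.
Counting back 287 years from 1979 CE places the spawning break in 1979 − 287 = 1692 CE.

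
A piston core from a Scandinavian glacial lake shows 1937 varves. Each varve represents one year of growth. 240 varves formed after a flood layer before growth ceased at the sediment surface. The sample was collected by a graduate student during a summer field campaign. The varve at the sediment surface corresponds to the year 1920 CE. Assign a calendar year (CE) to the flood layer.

240 varves post-date the flood layer.
1920 − 240 = 1680 CE.

1680 CE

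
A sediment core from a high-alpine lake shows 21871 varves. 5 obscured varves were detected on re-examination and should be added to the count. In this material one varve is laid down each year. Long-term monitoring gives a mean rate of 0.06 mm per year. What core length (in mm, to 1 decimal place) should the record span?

True varve count = 21871 + 5 = 21876.
Length ≈ 0.06 × 21876 = 1312.6 mm.

1312.6 mm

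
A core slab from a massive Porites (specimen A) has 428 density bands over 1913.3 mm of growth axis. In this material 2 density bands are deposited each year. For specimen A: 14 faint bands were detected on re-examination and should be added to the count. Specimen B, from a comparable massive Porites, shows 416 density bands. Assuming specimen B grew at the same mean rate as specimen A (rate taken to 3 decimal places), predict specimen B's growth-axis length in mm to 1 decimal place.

1800.7 mm

Specimen A: true density band count = 428 + 14 = 442.
Specimen A: with 2 density bands per year, 442 / 2 = 221 years.
A: Mean rate = 1913.3 mm / 221 years ≈ 8.657 mm per year.
Specimen B: 416 density bands at 2 per year is 416 / 2 = 208 years. B's length ≈ 8.657 × 208 = 1800.7 mm.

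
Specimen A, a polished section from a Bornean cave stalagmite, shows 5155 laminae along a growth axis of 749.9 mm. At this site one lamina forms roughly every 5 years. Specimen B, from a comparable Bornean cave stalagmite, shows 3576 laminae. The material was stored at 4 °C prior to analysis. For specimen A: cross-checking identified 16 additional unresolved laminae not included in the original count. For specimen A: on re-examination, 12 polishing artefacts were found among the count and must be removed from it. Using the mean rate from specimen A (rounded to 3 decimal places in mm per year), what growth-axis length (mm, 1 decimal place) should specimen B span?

Specimen A: after corrections the count is 5155 − 12 + 16 = 5159 laminae.
Specimen A: 5159 laminae at 5 years each span 5159 × 5 = 25795 years.
A: Extension rate ≈ 749.9 / 25795 = 0.029 mm/year.
Specimen B: at 5 years per lamina, 3576 × 5 = 17880 years. Length of B = 0.029 × 17880 = 518.5 mm.

518.5 mm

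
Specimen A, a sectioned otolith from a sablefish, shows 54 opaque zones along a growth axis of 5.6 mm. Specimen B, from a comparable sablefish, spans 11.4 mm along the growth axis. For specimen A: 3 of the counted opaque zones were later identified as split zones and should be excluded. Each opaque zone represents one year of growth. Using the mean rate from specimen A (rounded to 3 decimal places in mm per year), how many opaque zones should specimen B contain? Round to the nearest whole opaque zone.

Specimen A: adjusted count: 54 − 3 = 51 opaque zones.
A: Mean rate = 5.6 mm / 51 years ≈ 0.110 mm/yr.
B spans 11.4 / 0.110 = 103.64 years ≈ 104 opaque zones.

104 opaque zones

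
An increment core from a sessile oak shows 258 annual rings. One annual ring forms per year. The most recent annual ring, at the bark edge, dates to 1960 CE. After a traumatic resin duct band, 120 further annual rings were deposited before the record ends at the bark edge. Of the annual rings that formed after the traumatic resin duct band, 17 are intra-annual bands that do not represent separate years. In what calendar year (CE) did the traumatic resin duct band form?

1857 CE

120 annual rings post-date the traumatic resin duct band.
Removing the 17 false annual rings leaves 120 − 17 = 103 true annual rings beyond the traumatic resin duct band.
1960 − 103 = 1857 CE.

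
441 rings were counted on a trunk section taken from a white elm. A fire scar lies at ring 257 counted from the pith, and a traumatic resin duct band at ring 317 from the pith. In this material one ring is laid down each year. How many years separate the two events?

The two markers are separated by 317 − 257 = 60 rings.
One ring per year makes the interval 60 years.

60 years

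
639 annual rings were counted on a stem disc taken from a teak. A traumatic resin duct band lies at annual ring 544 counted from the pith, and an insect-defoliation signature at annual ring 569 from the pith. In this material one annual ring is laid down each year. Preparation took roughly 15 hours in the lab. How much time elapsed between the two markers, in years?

25 yr

569 − 544 = 25 annual rings lie between the two events.
At one annual ring per year, 25 years elapsed between them.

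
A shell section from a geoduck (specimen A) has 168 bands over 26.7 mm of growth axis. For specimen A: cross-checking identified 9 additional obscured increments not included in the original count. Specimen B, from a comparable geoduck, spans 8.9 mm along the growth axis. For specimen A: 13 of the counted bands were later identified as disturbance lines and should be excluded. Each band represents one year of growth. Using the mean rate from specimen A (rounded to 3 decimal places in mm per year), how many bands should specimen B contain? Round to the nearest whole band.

55 bands

Specimen A: true band count = 168 − 13 + 9 = 164.
A: 26.7 mm over 164 years gives 26.7 / 164 ≈ 0.163 mm/year.
Specimen B: 8.9 mm / 0.163 mm per year = 54.60 years ≈ 55 bands.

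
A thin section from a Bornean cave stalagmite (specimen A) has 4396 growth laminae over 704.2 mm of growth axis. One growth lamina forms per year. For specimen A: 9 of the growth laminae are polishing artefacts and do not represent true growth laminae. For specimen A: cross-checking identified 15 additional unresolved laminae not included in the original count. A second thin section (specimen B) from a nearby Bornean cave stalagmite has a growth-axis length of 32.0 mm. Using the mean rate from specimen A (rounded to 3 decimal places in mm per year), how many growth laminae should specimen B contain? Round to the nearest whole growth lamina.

200 growth laminae

Specimen A: correcting the raw count gives 4396 − 9 + 15 = 4402 true growth laminae.
A: Extension rate ≈ 704.2 / 4402 = 0.160 mm/yr.
Specimen B: 32.0 mm / 0.160 mm per year = 200.00 years ≈ 200 growth laminae.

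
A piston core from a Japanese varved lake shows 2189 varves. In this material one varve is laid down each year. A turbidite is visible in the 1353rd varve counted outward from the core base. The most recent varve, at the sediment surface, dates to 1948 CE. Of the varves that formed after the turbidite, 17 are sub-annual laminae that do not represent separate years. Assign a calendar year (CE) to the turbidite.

The turbidite sits at varve 1353 from the core base, so 2189 − 1353 = 836 varves formed after it.
836 − 17 false = 819 true varves after the turbidite.
The varve at the sediment surface is 1948 CE, so the turbidite dates to 1948 − 819 = 1129 CE.

1129 CE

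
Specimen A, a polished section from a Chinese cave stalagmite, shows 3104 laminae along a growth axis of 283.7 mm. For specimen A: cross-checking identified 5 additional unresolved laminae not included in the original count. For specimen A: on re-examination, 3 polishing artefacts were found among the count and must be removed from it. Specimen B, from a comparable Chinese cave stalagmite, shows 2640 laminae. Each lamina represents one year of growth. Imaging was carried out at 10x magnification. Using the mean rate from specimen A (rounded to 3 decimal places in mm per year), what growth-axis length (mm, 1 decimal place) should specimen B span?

Specimen A: true lamina count = 3104 − 3 + 5 = 3106.
A: Mean rate = 283.7 mm / 3106 years ≈ 0.091 mm/yr.
Length of B = 0.091 × 2640 = 240.2 mm.

240.2 mm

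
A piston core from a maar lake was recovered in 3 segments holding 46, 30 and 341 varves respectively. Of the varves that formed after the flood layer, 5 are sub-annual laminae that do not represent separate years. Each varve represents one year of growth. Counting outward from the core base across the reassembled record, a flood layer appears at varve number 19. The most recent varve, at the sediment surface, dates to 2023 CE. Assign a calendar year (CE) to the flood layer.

Total varves = 46 + 30 + 341 = 417.
417 − 19 = 398 varves lie beyond the flood layer toward the sediment surface.
Removing the 5 false varves leaves 398 − 5 = 393 true varves beyond the flood layer.
2023 − 393 = 1630 CE.

1630 CE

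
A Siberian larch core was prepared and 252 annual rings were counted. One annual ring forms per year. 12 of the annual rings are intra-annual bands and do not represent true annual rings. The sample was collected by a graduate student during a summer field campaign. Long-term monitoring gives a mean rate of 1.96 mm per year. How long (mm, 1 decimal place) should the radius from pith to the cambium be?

After corrections the count is 252 − 12 = 240 annual rings.
240 years at 1.96 mm/year gives 1.96 × 240 = 470.4 mm.

470.4 mm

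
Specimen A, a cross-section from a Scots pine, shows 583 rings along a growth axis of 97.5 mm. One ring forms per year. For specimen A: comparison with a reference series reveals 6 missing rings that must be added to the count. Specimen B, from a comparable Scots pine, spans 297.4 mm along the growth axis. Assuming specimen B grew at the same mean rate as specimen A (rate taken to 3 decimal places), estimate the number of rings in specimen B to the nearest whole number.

Specimen A: correcting the raw count gives 583 + 6 = 589 true rings.
A: Extension rate ≈ 97.5 / 589 = 0.166 mm/yr.
For B, 297.4 / 0.166 = 1791.57 years ≈ 1792 rings.

1792 rings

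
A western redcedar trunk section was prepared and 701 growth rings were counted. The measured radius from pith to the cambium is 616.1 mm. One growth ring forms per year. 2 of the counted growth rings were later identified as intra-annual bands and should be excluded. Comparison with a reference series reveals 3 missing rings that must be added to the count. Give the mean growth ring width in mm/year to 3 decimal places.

Adjusted count: 701 − 2 + 3 = 702 growth rings.
Mean rate = 616.1 mm / 702 years ≈ 0.878 mm/year.

0.878 mm/year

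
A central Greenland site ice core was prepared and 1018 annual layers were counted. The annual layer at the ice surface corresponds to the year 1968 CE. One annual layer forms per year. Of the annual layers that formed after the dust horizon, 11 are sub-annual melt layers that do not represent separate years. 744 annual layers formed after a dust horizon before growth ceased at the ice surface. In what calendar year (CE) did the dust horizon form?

744 annual layers post-date the dust horizon.
Removing the 11 false annual layers leaves 744 − 11 = 733 true annual layers beyond the dust horizon.
1968 − 733 = 1235 CE.

1235 CE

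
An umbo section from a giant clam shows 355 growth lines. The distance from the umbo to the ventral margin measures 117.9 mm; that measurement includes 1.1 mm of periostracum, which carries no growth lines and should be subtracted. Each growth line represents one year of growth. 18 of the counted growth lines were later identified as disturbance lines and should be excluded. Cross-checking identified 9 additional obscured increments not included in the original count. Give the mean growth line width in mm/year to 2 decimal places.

0.34 mm/year

Adjusted count: 355 − 18 + 9 = 346 growth lines.
Removing the 1.1 mm offcut leaves 117.9 − 1.1 = 116.8 mm.
Extension rate ≈ 116.8 / 346 = 0.34 mm/year.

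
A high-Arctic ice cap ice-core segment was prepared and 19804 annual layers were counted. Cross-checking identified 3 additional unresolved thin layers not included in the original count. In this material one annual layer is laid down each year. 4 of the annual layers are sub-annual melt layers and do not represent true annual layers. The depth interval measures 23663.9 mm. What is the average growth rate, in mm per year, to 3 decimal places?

True annual layer count = 19804 − 4 + 3 = 19803.
Mean rate = 23663.9 mm / 19803 years ≈ 1.195 mm per year.

1.195 mm per year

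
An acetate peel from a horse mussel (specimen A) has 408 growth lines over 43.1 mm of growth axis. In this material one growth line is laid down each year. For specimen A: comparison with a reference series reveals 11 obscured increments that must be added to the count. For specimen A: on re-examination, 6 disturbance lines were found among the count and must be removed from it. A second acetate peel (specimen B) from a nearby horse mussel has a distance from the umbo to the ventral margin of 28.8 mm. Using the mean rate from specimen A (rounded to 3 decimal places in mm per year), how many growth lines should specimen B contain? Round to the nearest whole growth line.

Specimen A: correcting the raw count gives 408 − 6 + 11 = 413 true growth lines.
A: Mean rate = 43.1 mm / 413 years ≈ 0.104 mm per year.
Specimen B: 28.8 mm / 0.104 mm per year = 276.92 years ≈ 277 growth lines.

277 growth lines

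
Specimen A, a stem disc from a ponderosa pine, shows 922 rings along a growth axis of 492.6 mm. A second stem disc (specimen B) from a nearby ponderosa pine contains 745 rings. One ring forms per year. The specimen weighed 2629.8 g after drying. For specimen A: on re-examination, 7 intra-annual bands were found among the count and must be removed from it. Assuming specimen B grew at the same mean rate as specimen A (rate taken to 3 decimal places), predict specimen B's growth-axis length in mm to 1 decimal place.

Specimen A: after corrections the count is 922 − 7 = 915 rings.
A: 492.6 mm over 915 years gives 492.6 / 915 ≈ 0.538 mm/yr.
For B, 0.538 mm/year × 745 years = 400.8 mm.

400.8 mm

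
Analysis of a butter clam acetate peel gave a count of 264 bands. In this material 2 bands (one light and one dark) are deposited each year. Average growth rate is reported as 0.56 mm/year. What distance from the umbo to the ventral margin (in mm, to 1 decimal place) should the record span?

Dividing by 2 bands per year: 264 / 2 = 132 years.
Length ≈ 0.56 × 132 = 73.9 mm.

73.9 mm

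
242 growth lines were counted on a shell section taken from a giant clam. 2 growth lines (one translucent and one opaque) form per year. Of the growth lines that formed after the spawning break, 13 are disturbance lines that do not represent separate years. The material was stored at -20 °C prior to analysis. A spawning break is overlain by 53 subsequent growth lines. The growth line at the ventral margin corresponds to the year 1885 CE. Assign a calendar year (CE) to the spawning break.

There are 53 growth lines younger than the spawning break.
53 − 13 false = 40 true growth lines after the spawning break.
40 growth lines at 2 per year is 40 / 2 = 20 years.
The growth line at the ventral margin is 1885 CE, so the spawning break dates to 1885 − 20 = 1865 CE.

1865 CE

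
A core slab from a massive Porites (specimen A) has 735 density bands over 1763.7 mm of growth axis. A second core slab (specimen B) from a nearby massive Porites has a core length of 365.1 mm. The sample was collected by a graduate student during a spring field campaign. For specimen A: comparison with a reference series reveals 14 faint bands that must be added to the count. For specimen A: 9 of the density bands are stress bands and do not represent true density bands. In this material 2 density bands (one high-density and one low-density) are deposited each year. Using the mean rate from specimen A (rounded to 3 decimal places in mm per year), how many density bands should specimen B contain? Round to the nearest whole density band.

Specimen A: correcting the raw count gives 735 − 9 + 14 = 740 true density bands.
Specimen A: 740 density bands at 2 per year is 740 / 2 = 370 years.
A: Extension rate ≈ 1763.7 / 370 = 4.767 mm/yr.
For B, 365.1 / 4.767 = 76.59 years; at 2 density bands per year that is 76.59 × 2 ≈ 153 density bands.

153 density bands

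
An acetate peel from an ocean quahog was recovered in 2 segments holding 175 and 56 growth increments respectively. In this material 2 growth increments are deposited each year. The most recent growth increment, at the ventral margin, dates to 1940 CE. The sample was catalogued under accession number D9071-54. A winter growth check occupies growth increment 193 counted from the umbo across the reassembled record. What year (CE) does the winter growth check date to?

Total growth increments = 175 + 56 = 231.
Between growth increment 193 and the ventral margin there are 231 − 193 = 38 growth increments.
Dividing by 2 growth increments per year: 38 / 2 = 19 years.
Counting back 19 years from 1940 CE places the winter growth check in 1940 − 19 = 1921 CE.

1921 CE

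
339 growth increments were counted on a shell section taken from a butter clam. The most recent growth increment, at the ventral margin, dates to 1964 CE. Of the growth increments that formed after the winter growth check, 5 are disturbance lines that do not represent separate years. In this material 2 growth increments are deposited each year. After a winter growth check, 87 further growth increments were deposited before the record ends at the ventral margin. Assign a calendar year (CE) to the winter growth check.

87 growth increments post-date the winter growth check.
Excluding 5 false growth increments: 87 − 5 = 82.
With 2 growth increments per year, 82 / 2 = 41 years.
Counting back 41 years from 1964 CE places the winter growth check in 1964 − 41 = 1923 CE.

1923 CE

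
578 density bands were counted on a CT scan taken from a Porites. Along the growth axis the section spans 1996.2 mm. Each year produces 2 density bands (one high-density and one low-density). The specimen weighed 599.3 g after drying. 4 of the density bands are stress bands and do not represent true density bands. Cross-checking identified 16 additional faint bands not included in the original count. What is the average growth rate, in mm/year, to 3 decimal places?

Adjusted count: 578 − 4 + 16 = 590 density bands.
With 2 density bands per year, 590 / 2 = 295 years.
Extension rate ≈ 1996.2 / 295 = 6.767 mm/year.

6.767 mm/year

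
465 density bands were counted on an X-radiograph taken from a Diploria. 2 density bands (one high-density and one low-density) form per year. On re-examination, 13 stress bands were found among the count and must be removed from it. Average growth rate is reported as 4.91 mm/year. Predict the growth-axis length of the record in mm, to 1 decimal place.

Adjusted count: 465 − 13 = 452 density bands.
Dividing by 2 density bands per year: 452 / 2 = 226 years.
Predicted length = 4.91 mm/year × 226 years = 1109.7 mm.

1109.7 mm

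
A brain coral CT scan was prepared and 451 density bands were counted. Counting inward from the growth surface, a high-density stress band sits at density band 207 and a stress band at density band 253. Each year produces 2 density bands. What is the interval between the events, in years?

23 years

The two markers are separated by 253 − 207 = 46 density bands.
46 density bands at 2 per year is 46 / 2 = 23 years.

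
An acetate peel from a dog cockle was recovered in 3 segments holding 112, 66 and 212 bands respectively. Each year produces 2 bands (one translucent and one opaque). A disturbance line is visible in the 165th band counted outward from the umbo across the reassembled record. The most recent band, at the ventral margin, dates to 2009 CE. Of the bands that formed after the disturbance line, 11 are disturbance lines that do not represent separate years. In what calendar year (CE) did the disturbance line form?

1902 CE

Total bands = 112 + 66 + 212 = 390.
390 − 165 = 225 bands lie beyond the disturbance line toward the ventral margin.
Removing the 11 false bands leaves 225 − 11 = 214 true bands beyond the disturbance line.
Dividing by 2 bands per year: 214 / 2 = 107 years.
2009 − 107 = 1902 CE.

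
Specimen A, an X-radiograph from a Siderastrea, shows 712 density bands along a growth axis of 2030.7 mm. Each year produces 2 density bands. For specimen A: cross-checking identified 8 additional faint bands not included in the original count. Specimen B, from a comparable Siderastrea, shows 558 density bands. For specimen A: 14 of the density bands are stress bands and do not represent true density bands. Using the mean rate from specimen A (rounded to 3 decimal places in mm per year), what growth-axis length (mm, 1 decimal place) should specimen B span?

Specimen A: true density band count = 712 − 14 + 8 = 706.
Specimen A: dividing by 2 density bands per year: 706 / 2 = 353 years.
A: Mean rate = 2030.7 mm / 353 years ≈ 5.753 mm/year.
Specimen B: dividing by 2 density bands per year: 558 / 2 = 279 years. Length of B = 5.753 × 279 = 1605.1 mm.

1605.1 mm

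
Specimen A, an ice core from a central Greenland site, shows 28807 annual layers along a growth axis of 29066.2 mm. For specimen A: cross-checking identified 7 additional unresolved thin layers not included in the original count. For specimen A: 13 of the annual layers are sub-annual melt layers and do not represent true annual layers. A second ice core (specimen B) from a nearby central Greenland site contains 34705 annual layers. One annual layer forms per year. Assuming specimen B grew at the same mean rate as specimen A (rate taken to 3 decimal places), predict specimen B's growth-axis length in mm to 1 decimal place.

Specimen A: adjusted count: 28807 − 13 + 7 = 28801 annual layers.
A: 29066.2 mm over 28801 years gives 29066.2 / 28801 ≈ 1.009 mm/year.
For B, 1.009 mm/year × 34705 years = 35017.3 mm.

35017.3 mm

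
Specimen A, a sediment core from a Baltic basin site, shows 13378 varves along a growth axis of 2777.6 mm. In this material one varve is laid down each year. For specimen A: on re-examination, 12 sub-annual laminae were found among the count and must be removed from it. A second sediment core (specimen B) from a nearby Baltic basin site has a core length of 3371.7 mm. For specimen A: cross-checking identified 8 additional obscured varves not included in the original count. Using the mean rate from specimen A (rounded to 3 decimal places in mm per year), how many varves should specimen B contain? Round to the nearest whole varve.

16210 varves

Specimen A: correcting the raw count gives 13378 − 12 + 8 = 13374 true varves.
A: Extension rate ≈ 2777.6 / 13374 = 0.208 mm/yr.
B spans 3371.7 / 0.208 = 16210.10 years ≈ 16210 varves.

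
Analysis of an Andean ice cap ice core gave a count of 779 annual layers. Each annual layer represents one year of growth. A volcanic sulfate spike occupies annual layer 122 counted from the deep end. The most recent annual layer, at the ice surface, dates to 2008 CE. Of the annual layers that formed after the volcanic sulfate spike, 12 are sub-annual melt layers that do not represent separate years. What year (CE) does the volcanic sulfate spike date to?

The volcanic sulfate spike sits at annual layer 122 from the deep end, so 779 − 122 = 657 annual layers formed after it.
Removing the 12 false annual layers leaves 657 − 12 = 645 true annual layers beyond the volcanic sulfate spike.
2008 − 645 = 1363 CE.

1363 CE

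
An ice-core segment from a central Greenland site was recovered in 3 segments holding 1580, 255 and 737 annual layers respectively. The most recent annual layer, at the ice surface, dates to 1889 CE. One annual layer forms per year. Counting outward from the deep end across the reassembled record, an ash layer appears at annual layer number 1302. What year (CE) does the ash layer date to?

Total annual layers = 1580 + 255 + 737 = 2572.
Between annual layer 1302 and the ice surface there are 2572 − 1302 = 1270 annual layers.
The annual layer at the ice surface is 1889 CE, so the ash layer dates to 1889 − 1270 = 619 CE.

619 CE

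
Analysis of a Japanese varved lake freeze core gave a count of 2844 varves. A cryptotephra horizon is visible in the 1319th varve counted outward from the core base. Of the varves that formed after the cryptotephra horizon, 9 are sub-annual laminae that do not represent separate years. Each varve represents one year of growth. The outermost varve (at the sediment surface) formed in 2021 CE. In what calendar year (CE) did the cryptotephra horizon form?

Between varve 1319 and the sediment surface there are 2844 − 1319 = 1525 varves.
1525 − 9 false = 1516 true varves after the cryptotephra horizon.
The varve at the sediment surface is 2021 CE, so the cryptotephra horizon dates to 2021 − 1516 = 505 CE.

505 CE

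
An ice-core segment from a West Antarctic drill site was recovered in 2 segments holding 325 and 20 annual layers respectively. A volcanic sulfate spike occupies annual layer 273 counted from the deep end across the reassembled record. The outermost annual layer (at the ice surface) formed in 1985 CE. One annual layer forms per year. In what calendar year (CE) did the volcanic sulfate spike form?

Total annual layers = 325 + 20 = 345.
The volcanic sulfate spike sits at annual layer 273 from the deep end, so 345 − 273 = 72 annual layers formed after it.
1985 − 72 = 1913 CE.

1913 CE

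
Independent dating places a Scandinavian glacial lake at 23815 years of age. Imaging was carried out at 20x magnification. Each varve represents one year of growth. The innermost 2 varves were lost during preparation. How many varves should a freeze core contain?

Expected varves over 23815 years: 23815.
Subtracting the 2 varves not captured gives 23815 − 2 = 23813 varves in the record.

23813 varves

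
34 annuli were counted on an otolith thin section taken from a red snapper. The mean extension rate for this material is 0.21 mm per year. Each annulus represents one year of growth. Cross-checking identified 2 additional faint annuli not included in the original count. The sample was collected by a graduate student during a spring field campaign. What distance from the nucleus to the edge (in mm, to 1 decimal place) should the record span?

After corrections the count is 34 + 2 = 36 annuli.
Predicted length = 0.21 mm/year × 36 years = 7.6 mm.

7.6 mm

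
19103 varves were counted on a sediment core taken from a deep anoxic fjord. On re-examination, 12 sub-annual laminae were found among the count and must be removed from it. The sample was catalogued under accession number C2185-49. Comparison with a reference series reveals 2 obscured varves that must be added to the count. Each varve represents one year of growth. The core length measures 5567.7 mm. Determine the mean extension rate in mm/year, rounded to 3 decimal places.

0.292 mm/year

After corrections the count is 19103 − 12 + 2 = 19093 varves.
5567.7 mm over 19093 years gives 5567.7 / 19093 ≈ 0.292 mm/year.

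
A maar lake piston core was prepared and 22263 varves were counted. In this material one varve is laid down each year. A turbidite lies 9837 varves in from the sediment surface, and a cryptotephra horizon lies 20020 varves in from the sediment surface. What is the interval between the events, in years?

10183 years

Separation: 20020 − 9837 = 10183 varves.
That is 10183 years at one varve per year.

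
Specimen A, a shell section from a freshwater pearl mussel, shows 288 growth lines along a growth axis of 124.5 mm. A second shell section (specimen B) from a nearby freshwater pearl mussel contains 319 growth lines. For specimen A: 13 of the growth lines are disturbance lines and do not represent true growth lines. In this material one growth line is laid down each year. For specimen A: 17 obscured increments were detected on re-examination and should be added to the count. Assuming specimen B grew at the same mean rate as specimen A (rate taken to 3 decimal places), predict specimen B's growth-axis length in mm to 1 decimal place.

Specimen A: adjusted count: 288 − 13 + 17 = 292 growth lines.
A: 124.5 mm over 292 years gives 124.5 / 292 ≈ 0.426 mm/year.
B's length ≈ 0.426 × 319 = 135.9 mm.

135.9 mm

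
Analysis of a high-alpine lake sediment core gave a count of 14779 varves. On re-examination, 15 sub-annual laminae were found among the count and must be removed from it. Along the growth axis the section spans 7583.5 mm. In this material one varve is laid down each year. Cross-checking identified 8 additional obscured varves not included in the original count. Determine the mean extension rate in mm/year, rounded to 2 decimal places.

0.51 mm/year

Correcting the raw count gives 14779 − 15 + 8 = 14772 true varves.
Mean rate = 7583.5 mm / 14772 years ≈ 0.51 mm/year.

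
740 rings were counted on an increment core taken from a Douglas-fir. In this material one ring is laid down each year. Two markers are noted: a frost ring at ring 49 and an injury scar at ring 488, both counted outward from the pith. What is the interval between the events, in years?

The two markers are separated by 488 − 49 = 439 rings.
That is 439 years at one ring per year.

439 years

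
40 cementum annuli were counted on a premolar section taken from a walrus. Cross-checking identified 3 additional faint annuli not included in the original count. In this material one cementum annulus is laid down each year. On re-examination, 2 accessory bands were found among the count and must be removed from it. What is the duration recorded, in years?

41 years

True cementum annulus count = 40 − 2 + 3 = 41.
With a one-to-one cementum annulus periodicity this is 41 years.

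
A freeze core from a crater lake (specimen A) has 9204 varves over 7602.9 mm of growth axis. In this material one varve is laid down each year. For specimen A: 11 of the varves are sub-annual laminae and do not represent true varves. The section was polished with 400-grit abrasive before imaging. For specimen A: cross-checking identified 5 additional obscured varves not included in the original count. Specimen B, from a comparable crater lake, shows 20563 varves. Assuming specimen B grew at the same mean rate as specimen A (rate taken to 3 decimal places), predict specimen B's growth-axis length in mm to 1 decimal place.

Specimen A: adjusted count: 9204 − 11 + 5 = 9198 varves.
A: Mean rate = 7602.9 mm / 9198 years ≈ 0.827 mm/yr.
Length of B = 0.827 × 20563 = 17005.6 mm.

17005.6 mm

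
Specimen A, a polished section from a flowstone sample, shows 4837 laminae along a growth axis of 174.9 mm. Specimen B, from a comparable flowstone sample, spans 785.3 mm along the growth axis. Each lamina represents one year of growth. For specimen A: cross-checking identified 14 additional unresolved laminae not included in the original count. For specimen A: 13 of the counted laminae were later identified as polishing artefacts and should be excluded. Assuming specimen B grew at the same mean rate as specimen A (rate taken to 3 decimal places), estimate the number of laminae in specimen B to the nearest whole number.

Specimen A: correcting the raw count gives 4837 − 13 + 14 = 4838 true laminae.
A: Extension rate ≈ 174.9 / 4838 = 0.036 mm per year.
For B, 785.3 / 0.036 = 21813.89 years ≈ 21814 laminae.

21814 laminae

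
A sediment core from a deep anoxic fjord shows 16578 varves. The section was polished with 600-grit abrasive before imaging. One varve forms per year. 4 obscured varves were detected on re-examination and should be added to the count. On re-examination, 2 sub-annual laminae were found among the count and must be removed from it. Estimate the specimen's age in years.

True varve count = 16578 − 2 + 4 = 16580.
One varve per year makes the duration 16580 years.

16580 yr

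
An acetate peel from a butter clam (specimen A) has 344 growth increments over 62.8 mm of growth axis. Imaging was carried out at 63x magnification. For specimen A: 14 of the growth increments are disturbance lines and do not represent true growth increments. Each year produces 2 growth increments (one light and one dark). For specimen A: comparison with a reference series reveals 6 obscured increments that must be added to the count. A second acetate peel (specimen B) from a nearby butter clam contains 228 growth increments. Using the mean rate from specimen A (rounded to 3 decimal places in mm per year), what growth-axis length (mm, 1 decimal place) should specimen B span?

42.6 mm

Specimen A: correcting the raw count gives 344 − 14 + 6 = 336 true growth increments.
Specimen A: 336 growth increments at 2 per year is 336 / 2 = 168 years.
A: 62.8 mm over 168 years gives 62.8 / 168 ≈ 0.374 mm per year.
Specimen B: 228 growth increments at 2 per year is 228 / 2 = 114 years. B's length ≈ 0.374 × 114 = 42.6 mm.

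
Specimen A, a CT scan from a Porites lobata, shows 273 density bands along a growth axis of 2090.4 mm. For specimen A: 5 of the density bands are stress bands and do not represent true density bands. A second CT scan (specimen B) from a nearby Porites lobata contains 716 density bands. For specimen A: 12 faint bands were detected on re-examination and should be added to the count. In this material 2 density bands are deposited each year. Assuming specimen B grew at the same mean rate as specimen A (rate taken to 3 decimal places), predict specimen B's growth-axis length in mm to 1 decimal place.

5345.3 mm

Specimen A: adjusted count: 273 − 5 + 12 = 280 density bands.
Specimen A: 280 density bands at 2 per year is 280 / 2 = 140 years.
A: Extension rate ≈ 2090.4 / 140 = 14.931 mm per year.
Specimen B: 716 density bands at 2 per year is 716 / 2 = 358 years. Length of B = 14.931 × 358 = 5345.3 mm.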